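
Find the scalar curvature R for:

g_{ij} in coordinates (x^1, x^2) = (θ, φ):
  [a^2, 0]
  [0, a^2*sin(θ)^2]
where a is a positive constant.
Non-zero Christoffel symbols (Γ^k_{ij} = Γ^k_{ji}):
Γ^θ_{φ φ} = -sin(2*θ)/2
Γ^φ_{θ φ} = 1/tan(θ)
Ricci tensor (R_{ij} = R^k_{ikj}): R_{θθ} = 1, R_{θφ} = 0, R_{φφ} = sin(θ)^2
Inverse metric: g^{θθ} = 1/a^2, g^{φφ} = 1/(a^2*sin(θ)^2)
R = g^{ij} R_{ij} = (1/a^2)(1) + (1/(a^2*sin(θ)^2))(sin(θ)^2) = 2/a^2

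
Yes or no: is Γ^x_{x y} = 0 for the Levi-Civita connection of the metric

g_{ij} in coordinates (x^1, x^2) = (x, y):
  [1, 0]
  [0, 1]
Γ^x_{x y} = (1/2) g^{xx} (∂_x g_{xy} + ∂_y g_{xx} - ∂_x g_{xy}) = (1/2)(1)((0) + (0) - (0)) = 0
This equals the proposed value 0.
Yes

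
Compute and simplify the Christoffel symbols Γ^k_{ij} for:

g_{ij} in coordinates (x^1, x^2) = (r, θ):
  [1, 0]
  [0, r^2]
Using Γ^k_{ij} = (1/2) g^{km} (∂_i g_{mj} + ∂_j g_{mi} - ∂_m g_{ij}); the metric is diagonal, so only the m = k term contributes.
Non-zero symbols (using the symmetry Γ^k_{ij} = Γ^k_{ji}):
Γ^r_{θ θ} = (1/2) g^{rr} (∂_θ g_{rθ} + ∂_θ g_{rθ} - ∂_r g_{θθ}) = (1/2)(1)((0) + (0) - (2*r)) = -r
Γ^θ_{r θ} = (1/2) g^{θθ} (∂_r g_{θθ} + ∂_θ g_{θr} - ∂_θ g_{rθ}) = (1/2)(1/r^2)((2*r) + (0) - (0)) = 1/r
All other Christoffel symbols are zero.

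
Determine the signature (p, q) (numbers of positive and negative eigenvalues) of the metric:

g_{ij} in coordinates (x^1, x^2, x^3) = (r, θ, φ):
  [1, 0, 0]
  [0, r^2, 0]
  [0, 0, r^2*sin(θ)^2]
The metric is diagonal, so its eigenvalues are the diagonal entries: 1, r^2, r^2*sin(θ)^2 (at a generic point, where coordinate-dependent entries are positive).
3 positive, 0 negative.
(3, 0) - Riemannian (positive definite)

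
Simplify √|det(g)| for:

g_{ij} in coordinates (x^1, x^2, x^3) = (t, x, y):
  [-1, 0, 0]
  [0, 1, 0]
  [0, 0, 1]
det(g) = -1
√|det(g)| = 1
Volume element: dV = 1 dt dx dy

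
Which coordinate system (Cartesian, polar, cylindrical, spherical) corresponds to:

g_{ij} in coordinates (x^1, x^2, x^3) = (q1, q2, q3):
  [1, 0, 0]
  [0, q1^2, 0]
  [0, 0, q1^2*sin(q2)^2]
The line element ds^2 = dq1^2 + q1^2 dq2^2 + q1^2 sin(q2)^2 dq3^2 is dr^2 + r^2 dθ^2 + r^2 sin(θ)^2 dφ^2 with q1 = r, q2 = θ, q3 = φ.
spherical coordinates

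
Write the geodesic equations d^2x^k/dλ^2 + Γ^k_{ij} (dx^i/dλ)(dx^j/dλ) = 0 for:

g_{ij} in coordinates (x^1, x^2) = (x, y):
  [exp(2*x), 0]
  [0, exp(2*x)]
Geodesic equation: d^2x^k/dλ^2 + Γ^k_{ij} (dx^i/dλ)(dx^j/dλ) = 0.
Non-zero Christoffel symbols:
Γ^x_{x x} = 1
Γ^x_{y y} = -1
Γ^y_{x y} = 1
Substituting (the symmetric pair Γ^k_{ij}, Γ^k_{ji} combines into a factor 2):
d^2x/dλ^2 + (dx/dλ)^2 - (dy/dλ)^2 = 0
d^2y/dλ^2 + 2 (dx/dλ)(dy/dλ) = 0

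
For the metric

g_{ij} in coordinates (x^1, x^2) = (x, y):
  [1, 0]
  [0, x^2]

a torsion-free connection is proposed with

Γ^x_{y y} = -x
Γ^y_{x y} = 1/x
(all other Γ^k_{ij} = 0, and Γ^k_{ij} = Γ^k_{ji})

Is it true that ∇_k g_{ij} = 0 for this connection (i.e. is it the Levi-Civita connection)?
Using ∇_k g_{ij} = ∂_k g_{ij} - Γ^m_{ki} g_{mj} - Γ^m_{kj} g_{im}:
e.g. ∇_x g_{yy} = (2*x) - (x) - (x) = 0
Every component ∇_k g_{ij} vanishes: the connection is metric compatible.
Yes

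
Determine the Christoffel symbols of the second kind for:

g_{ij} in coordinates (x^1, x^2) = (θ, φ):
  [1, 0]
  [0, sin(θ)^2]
Using Γ^k_{ij} = (1/2) g^{km} (∂_i g_{mj} + ∂_j g_{mi} - ∂_m g_{ij}); the metric is diagonal, so only the m = k term contributes.
Non-zero symbols (using the symmetry Γ^k_{ij} = Γ^k_{ji}):
Γ^θ_{φ φ} = (1/2) g^{θθ} (∂_φ g_{θφ} + ∂_φ g_{θφ} - ∂_θ g_{φφ}) = (1/2)(1)((0) + (0) - (sin(2*θ))) = -sin(2*θ)/2
Γ^φ_{θ φ} = (1/2) g^{φφ} (∂_θ g_{φφ} + ∂_φ g_{φθ} - ∂_φ g_{θφ}) = (1/2)(1/sin(θ)^2)((sin(2*θ)) + (0) - (0)) = 1/tan(θ)
All other Christoffel symbols are zero.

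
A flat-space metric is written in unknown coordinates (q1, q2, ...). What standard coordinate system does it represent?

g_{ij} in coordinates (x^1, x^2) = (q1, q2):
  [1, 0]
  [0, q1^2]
The line element ds^2 = dq1^2 + q1^2 dq2^2 is dr^2 + r^2 dθ^2 with q1 = r, q2 = θ.
polar coordinates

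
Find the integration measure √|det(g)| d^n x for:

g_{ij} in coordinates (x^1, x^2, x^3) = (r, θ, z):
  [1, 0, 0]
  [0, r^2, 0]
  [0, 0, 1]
det(g) = r^2
√|det(g)| = r
Volume element: dV = r dr dθ dz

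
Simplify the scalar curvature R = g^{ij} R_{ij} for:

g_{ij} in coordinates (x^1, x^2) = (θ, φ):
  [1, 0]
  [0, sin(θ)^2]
Non-zero Christoffel symbols (Γ^k_{ij} = Γ^k_{ji}):
Γ^θ_{φ φ} = -sin(2*θ)/2
Γ^φ_{θ φ} = 1/tan(θ)
Ricci tensor (R_{ij} = R^k_{ikj}): R_{θθ} = 1, R_{θφ} = 0, R_{φφ} = sin(θ)^2
Inverse metric: g^{θθ} = 1, g^{φφ} = 1/sin(θ)^2
R = g^{ij} R_{ij} = (1)(1) + (1/sin(θ)^2)(sin(θ)^2) = 2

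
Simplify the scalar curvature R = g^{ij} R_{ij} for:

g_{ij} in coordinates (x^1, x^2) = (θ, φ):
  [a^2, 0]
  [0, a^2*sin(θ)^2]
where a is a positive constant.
Non-zero Christoffel symbols (Γ^k_{ij} = Γ^k_{ji}):
Γ^θ_{φ φ} = -sin(2*θ)/2
Γ^φ_{θ φ} = 1/tan(θ)
Ricci tensor (R_{ij} = R^k_{ikj}): R_{θθ} = 1, R_{θφ} = 0, R_{φφ} = sin(θ)^2
Inverse metric: g^{θθ} = 1/a^2, g^{φφ} = 1/(a^2*sin(θ)^2)
R = g^{ij} R_{ij} = (1/a^2)(1) + (1/(a^2*sin(θ)^2))(sin(θ)^2) = 2/a^2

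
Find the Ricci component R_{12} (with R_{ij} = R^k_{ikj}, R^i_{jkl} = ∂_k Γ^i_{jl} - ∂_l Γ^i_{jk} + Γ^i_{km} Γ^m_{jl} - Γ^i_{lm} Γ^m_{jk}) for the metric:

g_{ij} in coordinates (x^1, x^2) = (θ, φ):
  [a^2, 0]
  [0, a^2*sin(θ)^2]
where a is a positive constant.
Non-zero Christoffel symbols (Γ^k_{ij} = Γ^k_{ji}):
Γ^θ_{φ φ} = -sin(2*θ)/2
Γ^φ_{θ φ} = 1/tan(θ)
R^θ_{θ θ φ} = 0 (a repeated index in an antisymmetric pair)
R^φ_{θ φ φ} = 0 (a repeated index in an antisymmetric pair)
R_{θφ} = R^θ_{θ θ φ} + R^φ_{θ φ φ} = (0) + (0) = 0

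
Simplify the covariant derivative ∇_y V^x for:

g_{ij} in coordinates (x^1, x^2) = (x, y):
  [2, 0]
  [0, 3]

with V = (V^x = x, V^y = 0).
All Christoffel symbols are zero.
∇_y V^x = ∂_y V^x + Γ^x_{y j} V^j
  = (0) + (0)(x) + (0)(0)
  = 0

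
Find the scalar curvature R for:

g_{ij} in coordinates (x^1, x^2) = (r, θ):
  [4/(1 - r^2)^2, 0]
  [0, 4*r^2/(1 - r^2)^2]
Non-zero Christoffel symbols (Γ^k_{ij} = Γ^k_{ji}):
Γ^r_{r r} = 2*r/(1 - r^2)
Γ^r_{θ θ} = (r^3 + r)/(r^2 - 1)
Γ^θ_{r θ} = (-r^2 - 1)/(r^3 - r)
Ricci tensor (R_{ij} = R^k_{ikj}): R_{rr} = -4/(r^2 - 1)^2, R_{rθ} = 0, R_{θθ} = -4*r^2/(r^2 - 1)^2
Inverse metric: g^{rr} = (1 - r^2)^2/4, g^{θθ} = (1 - r^2)^2/(4*r^2)
R = g^{ij} R_{ij} = ((1 - r^2)^2/4)(-4/(r^2 - 1)^2) + ((1 - r^2)^2/(4*r^2))(-4*r^2/(r^2 - 1)^2) = -2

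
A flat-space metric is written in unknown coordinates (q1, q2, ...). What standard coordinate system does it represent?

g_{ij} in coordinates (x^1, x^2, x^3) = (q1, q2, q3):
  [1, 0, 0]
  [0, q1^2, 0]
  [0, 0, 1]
The line element ds^2 = dq1^2 + q1^2 dq2^2 + dq3^2 is dr^2 + r^2 dθ^2 + dz^2 with q1 = r, q2 = θ, q3 = z.
cylindrical coordinates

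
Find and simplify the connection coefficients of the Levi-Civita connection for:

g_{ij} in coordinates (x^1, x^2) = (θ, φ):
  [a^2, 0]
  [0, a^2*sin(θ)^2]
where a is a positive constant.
Using Γ^k_{ij} = (1/2) g^{km} (∂_i g_{mj} + ∂_j g_{mi} - ∂_m g_{ij}); the metric is diagonal, so only the m = k term contributes.
Non-zero symbols (using the symmetry Γ^k_{ij} = Γ^k_{ji}):
Γ^θ_{φ φ} = (1/2) g^{θθ} (∂_φ g_{θφ} + ∂_φ g_{θφ} - ∂_θ g_{φφ}) = (1/2)(1/a^2)((0) + (0) - (a^2*sin(2*θ))) = -sin(2*θ)/2
Γ^φ_{θ φ} = (1/2) g^{φφ} (∂_θ g_{φφ} + ∂_φ g_{φθ} - ∂_φ g_{θφ}) = (1/2)(1/(a^2*sin(θ)^2))((a^2*sin(2*θ)) + (0) - (0)) = 1/tan(θ)
All other Christoffel symbols are zero.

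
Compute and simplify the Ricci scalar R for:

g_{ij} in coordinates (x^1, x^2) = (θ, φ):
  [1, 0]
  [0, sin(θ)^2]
Non-zero Christoffel symbols (Γ^k_{ij} = Γ^k_{ji}):
Γ^θ_{φ φ} = -sin(2*θ)/2
Γ^φ_{θ φ} = 1/tan(θ)
Ricci tensor (R_{ij} = R^k_{ikj}): R_{θθ} = 1, R_{θφ} = 0, R_{φφ} = sin(θ)^2
Inverse metric: g^{θθ} = 1, g^{φφ} = 1/sin(θ)^2
R = g^{ij} R_{ij} = (1)(1) + (1/sin(θ)^2)(sin(θ)^2) = 2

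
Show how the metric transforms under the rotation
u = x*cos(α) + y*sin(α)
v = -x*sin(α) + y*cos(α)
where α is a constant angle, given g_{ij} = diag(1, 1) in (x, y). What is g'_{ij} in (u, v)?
Invert the transformation: x = u*cos(α) - v*sin(α), y = u*sin(α) + v*cos(α)
g'_{ij} = (∂x^k/∂x'^i)(∂x^l/∂x'^j) g_{kl}; with g_{kl} = δ_{kl} this is Σ_k (∂x^k/∂x'^i)(∂x^k/∂x'^j).
Jacobian: ∂x/∂u = cos(α), ∂x/∂v = -sin(α), ∂y/∂u = sin(α), ∂y/∂v = cos(α)
g'_{uu} = (cos(α))(cos(α)) + (sin(α))(sin(α)) = 1
g'_{uv} = (cos(α))(-sin(α)) + (sin(α))(cos(α)) = 0
g'_{vv} = (-sin(α))(-sin(α)) + (cos(α))(cos(α)) = 1
g'_{ij} = diag(1, 1)
The Euclidean metric is invariant under rotations.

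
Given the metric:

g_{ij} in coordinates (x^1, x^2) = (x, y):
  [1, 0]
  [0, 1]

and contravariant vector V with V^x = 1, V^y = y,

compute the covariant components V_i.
V_i = g_{ij} V^j:
V_x = (1)(1) + (0)(y) = 1
V_y = (0)(1) + (1)(y) = y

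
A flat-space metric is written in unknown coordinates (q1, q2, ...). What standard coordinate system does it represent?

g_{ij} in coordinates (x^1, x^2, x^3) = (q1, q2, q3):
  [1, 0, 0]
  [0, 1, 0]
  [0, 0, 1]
All components are constant and the metric is the identity, i.e. orthonormal rectilinear coordinates.
Cartesian (3D) coordinates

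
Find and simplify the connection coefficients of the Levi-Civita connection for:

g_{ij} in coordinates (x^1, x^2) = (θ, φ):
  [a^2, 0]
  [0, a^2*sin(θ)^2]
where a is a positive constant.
Using Γ^k_{ij} = (1/2) g^{km} (∂_i g_{mj} + ∂_j g_{mi} - ∂_m g_{ij}); the metric is diagonal, so only the m = k term contributes.
Non-zero symbols (using the symmetry Γ^k_{ij} = Γ^k_{ji}):
Γ^θ_{φ φ} = (1/2) g^{θθ} (∂_φ g_{θφ} + ∂_φ g_{θφ} - ∂_θ g_{φφ}) = (1/2)(1/a^2)((0) + (0) - (a^2*sin(2*θ))) = -sin(2*θ)/2
Γ^φ_{θ φ} = (1/2) g^{φφ} (∂_θ g_{φφ} + ∂_φ g_{φθ} - ∂_φ g_{θφ}) = (1/2)(1/(a^2*sin(θ)^2))((a^2*sin(2*θ)) + (0) - (0)) = 1/tan(θ)
All other Christoffel symbols are zero.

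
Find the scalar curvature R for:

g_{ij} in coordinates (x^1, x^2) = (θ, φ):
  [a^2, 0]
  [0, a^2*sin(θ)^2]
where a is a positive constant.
Non-zero Christoffel symbols (Γ^k_{ij} = Γ^k_{ji}):
Γ^θ_{φ φ} = -sin(2*θ)/2
Γ^φ_{θ φ} = 1/tan(θ)
Ricci tensor (R_{ij} = R^k_{ikj}): R_{θθ} = 1, R_{θφ} = 0, R_{φφ} = sin(θ)^2
Inverse metric: g^{θθ} = 1/a^2, g^{φφ} = 1/(a^2*sin(θ)^2)
R = g^{ij} R_{ij} = (1/a^2)(1) + (1/(a^2*sin(θ)^2))(sin(θ)^2) = 2/a^2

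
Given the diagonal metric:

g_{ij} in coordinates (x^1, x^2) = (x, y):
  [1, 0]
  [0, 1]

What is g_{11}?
With x^1 = x, x^2 = y, g_{11} = g_{xx} is the row-1, column-1 entry of the matrix.
g_{11} = 1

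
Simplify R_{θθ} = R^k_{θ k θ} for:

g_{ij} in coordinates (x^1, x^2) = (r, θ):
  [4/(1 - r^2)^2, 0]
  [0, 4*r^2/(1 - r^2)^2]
Non-zero Christoffel symbols (Γ^k_{ij} = Γ^k_{ji}):
Γ^r_{r r} = 2*r/(1 - r^2)
Γ^r_{θ θ} = (r^3 + r)/(r^2 - 1)
Γ^θ_{r θ} = (-r^2 - 1)/(r^3 - r)
R^r_{θ r θ} = ∂_r Γ^r_{θ θ} - ∂_θ Γ^r_{θ r} + Γ^r_{r m} Γ^m_{θ θ} - Γ^r_{θ m} Γ^m_{θ r}
  = ((r^4 - 4*r^2 - 1)/(r^2 - 1)^2) - (0) + (-2*r^2*(r^2 + 1)/(r^2 - 1)^2) - (-(r^2 + 1)^2/(r^2 - 1)^2) = -4*r^2/(r^2 - 1)^2
R^θ_{θ θ θ} = 0 (a repeated index in an antisymmetric pair)
R_{θθ} = R^r_{θ r θ} + R^θ_{θ θ θ} = (-4*r^2/(r^2 - 1)^2) + (0) = -4*r^2/(r^2 - 1)^2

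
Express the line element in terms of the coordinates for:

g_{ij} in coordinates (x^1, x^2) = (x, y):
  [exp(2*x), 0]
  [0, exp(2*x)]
ds^2 = g_{ij} dx^i dx^j; only the non-zero components contribute.
ds^2 = exp(2*x) dx^2 + exp(2*x) dy^2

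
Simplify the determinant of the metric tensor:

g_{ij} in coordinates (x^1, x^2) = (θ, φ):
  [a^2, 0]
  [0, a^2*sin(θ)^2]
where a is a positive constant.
For a 2×2 metric: det(g) = g_{11}·g_{22} - g_{12}·g_{21}
= (a^2)·(a^2*sin(θ)^2) - (0)·(0)
= a^4*sin(θ)^2 - 0
det(g) = a^4*sin(θ)^2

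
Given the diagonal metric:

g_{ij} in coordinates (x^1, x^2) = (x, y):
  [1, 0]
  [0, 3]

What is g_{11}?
With x^1 = x, x^2 = y, g_{11} = g_{xx} is the row-1, column-1 entry of the matrix.
g_{11} = 1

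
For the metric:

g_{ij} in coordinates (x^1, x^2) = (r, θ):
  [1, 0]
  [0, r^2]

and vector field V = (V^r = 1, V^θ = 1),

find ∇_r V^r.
Non-zero Christoffel symbols:
Γ^r_{θ θ} = -r
Γ^θ_{r θ} = 1/r
∇_r V^r = ∂_r V^r + Γ^r_{r j} V^j
  = (0) + (0)(1) + (0)(1)
  = 0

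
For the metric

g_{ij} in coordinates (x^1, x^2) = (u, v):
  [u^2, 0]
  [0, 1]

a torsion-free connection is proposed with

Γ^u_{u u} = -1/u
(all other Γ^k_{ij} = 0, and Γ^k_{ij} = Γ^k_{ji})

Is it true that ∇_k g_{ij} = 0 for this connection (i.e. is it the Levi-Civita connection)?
Using ∇_k g_{ij} = ∂_k g_{ij} - Γ^m_{ki} g_{mj} - Γ^m_{kj} g_{im}:
∇_u g_{uu} = (2*u) - (-u) - (-u) = 4*u ≠ 0
So the connection is not metric compatible (it is not the Levi-Civita connection).
No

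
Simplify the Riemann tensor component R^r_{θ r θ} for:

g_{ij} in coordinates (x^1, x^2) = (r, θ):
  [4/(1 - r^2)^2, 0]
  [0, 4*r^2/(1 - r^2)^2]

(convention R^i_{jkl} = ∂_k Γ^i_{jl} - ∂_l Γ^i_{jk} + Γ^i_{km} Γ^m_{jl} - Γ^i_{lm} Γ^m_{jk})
Non-zero Christoffel symbols (Γ^k_{ij} = Γ^k_{ji}):
Γ^r_{r r} = 2*r/(1 - r^2)
Γ^r_{θ θ} = (r^3 + r)/(r^2 - 1)
Γ^θ_{r θ} = (-r^2 - 1)/(r^3 - r)
R^r_{θ r θ} = ∂_r Γ^r_{θ θ} - ∂_θ Γ^r_{θ r} + Γ^r_{r m} Γ^m_{θ θ} - Γ^r_{θ m} Γ^m_{θ r}
  = ((r^4 - 4*r^2 - 1)/(r^2 - 1)^2) - (0) + (-2*r^2*(r^2 + 1)/(r^2 - 1)^2) - (-(r^2 + 1)^2/(r^2 - 1)^2) = -4*r^2/(r^2 - 1)^2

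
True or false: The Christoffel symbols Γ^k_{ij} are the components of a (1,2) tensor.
Under a change of coordinates Γ picks up an inhomogeneous term ∂²x/∂x'∂x'; e.g. Γ = 0 in Cartesian coordinates but Γ^r_{θθ} = -r in polar coordinates on the same flat plane.
False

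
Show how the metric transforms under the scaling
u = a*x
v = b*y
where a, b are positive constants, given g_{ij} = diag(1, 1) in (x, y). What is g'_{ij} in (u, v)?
Invert the transformation: x = u/a, y = v/b
g'_{ij} = (∂x^k/∂x'^i)(∂x^l/∂x'^j) g_{kl}; with g_{kl} = δ_{kl} this is Σ_k (∂x^k/∂x'^i)(∂x^k/∂x'^j).
Jacobian: ∂x/∂u = 1/a, ∂x/∂v = 0, ∂y/∂u = 0, ∂y/∂v = 1/b
g'_{uu} = (1/a)(1/a) + (0)(0) = 1/a^2
g'_{uv} = (1/a)(0) + (0)(1/b) = 0
g'_{vv} = (0)(0) + (1/b)(1/b) = 1/b^2
g'_{ij} = diag(1/a^2, 1/b^2)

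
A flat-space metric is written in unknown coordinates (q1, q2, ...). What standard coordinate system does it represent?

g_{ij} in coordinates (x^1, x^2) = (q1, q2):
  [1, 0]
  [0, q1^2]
The line element ds^2 = dq1^2 + q1^2 dq2^2 is dr^2 + r^2 dθ^2 with q1 = r, q2 = θ.
polar coordinates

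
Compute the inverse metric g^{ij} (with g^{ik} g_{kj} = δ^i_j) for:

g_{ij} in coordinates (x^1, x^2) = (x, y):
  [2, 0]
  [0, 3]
The metric is diagonal, so g^{ij} is diagonal with entries 1/g_{ii}: diag(1/2, 1/3).
g^{ij}:
  [1/2, 0]
  [0, 1/3]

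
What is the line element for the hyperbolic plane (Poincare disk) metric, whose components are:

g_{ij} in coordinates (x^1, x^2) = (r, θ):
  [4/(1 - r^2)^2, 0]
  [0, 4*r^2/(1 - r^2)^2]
ds^2 = g_{ij} dx^i dx^j; only the non-zero components contribute.
ds^2 = (4/(1 - r^2)^2) dr^2 + (4*r^2/(1 - r^2)^2) dθ^2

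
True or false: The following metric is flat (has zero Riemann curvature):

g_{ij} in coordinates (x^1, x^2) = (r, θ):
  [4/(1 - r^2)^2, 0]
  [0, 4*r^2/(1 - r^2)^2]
Non-zero Christoffel symbols:
Γ^r_{r r} = 2*r/(1 - r^2)
Γ^r_{θ θ} = (r^3 + r)/(r^2 - 1)
Γ^θ_{r θ} = (-r^2 - 1)/(r^3 - r)
Ricci tensor: R_{rr} = -4/(r^2 - 1)^2, R_{rθ} = 0, R_{θθ} = -4*r^2/(r^2 - 1)^2
The Ricci tensor is non-zero, so the Riemann tensor is non-zero: not flat.
False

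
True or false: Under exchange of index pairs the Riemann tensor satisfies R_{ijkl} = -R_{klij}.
The pair-exchange symmetry has a plus sign: R_{ijkl} = +R_{klij}.
False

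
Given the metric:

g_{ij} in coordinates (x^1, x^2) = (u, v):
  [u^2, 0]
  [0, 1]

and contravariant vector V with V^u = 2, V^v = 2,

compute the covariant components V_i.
V_i = g_{ij} V^j:
V_u = (u^2)(2) + (0)(2) = 2*u^2
V_v = (0)(2) + (1)(2) = 2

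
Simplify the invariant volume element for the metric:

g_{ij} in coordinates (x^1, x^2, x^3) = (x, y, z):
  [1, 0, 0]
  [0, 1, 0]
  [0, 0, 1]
det(g) = 1
√|det(g)| = 1
Volume element: dV = 1 dx dy dz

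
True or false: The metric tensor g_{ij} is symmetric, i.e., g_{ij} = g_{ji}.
By definition the metric is a symmetric bilinear form, g_{ij} = g_{ji}.
True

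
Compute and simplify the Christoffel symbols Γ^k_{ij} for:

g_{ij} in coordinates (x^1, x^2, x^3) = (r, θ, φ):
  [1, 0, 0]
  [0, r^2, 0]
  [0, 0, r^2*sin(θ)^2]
Using Γ^k_{ij} = (1/2) g^{km} (∂_i g_{mj} + ∂_j g_{mi} - ∂_m g_{ij}); the metric is diagonal, so only the m = k term contributes.
Non-zero symbols (using the symmetry Γ^k_{ij} = Γ^k_{ji}):
Γ^r_{θ θ} = (1/2) g^{rr} (∂_θ g_{rθ} + ∂_θ g_{rθ} - ∂_r g_{θθ}) = (1/2)(1)((0) + (0) - (2*r)) = -r
Γ^r_{φ φ} = (1/2) g^{rr} (∂_φ g_{rφ} + ∂_φ g_{rφ} - ∂_r g_{φφ}) = (1/2)(1)((0) + (0) - (2*r*sin(θ)^2)) = -r*sin(θ)^2
Γ^θ_{r θ} = (1/2) g^{θθ} (∂_r g_{θθ} + ∂_θ g_{θr} - ∂_θ g_{rθ}) = (1/2)(1/r^2)((2*r) + (0) - (0)) = 1/r
Γ^θ_{φ φ} = (1/2) g^{θθ} (∂_φ g_{θφ} + ∂_φ g_{θφ} - ∂_θ g_{φφ}) = (1/2)(1/r^2)((0) + (0) - (r^2*sin(2*θ))) = -sin(2*θ)/2
Γ^φ_{r φ} = (1/2) g^{φφ} (∂_r g_{φφ} + ∂_φ g_{φr} - ∂_φ g_{rφ}) = (1/2)(1/(r^2*sin(θ)^2))((2*r*sin(θ)^2) + (0) - (0)) = 1/r
Γ^φ_{θ φ} = (1/2) g^{φφ} (∂_θ g_{φφ} + ∂_φ g_{φθ} - ∂_φ g_{θφ}) = (1/2)(1/(r^2*sin(θ)^2))((r^2*sin(2*θ)) + (0) - (0)) = 1/tan(θ)
All other Christoffel symbols are zero.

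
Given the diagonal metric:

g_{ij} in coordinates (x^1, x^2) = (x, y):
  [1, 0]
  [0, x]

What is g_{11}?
With x^1 = x, x^2 = y, g_{11} = g_{xx} is the row-1, column-1 entry of the matrix.
g_{11} = 1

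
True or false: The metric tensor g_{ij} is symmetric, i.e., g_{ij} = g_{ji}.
By definition the metric is a symmetric bilinear form, g_{ij} = g_{ji}.
True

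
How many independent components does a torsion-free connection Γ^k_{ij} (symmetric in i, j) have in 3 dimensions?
Γ^k_{ij} has n choices for the upper index and n(n+1)/2 independent symmetric lower index pairs.
Total = 3 × 3×4/2 = 3 × 6 = 18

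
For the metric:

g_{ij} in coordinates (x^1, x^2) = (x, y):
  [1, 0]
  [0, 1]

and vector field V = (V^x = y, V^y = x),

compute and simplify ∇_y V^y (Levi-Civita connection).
All Christoffel symbols are zero.
∇_y V^y = ∂_y V^y + Γ^y_{y j} V^j
  = (0) + (0)(y) + (0)(x)
  = 0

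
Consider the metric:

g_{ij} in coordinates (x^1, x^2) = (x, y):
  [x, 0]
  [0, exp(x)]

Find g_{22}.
With x^1 = x, x^2 = y, g_{22} = g_{yy} is the row-2, column-2 entry of the matrix.
g_{22} = exp(x)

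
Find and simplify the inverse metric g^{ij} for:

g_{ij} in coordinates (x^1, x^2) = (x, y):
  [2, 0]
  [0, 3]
The metric is diagonal, so g^{ij} is diagonal with entries 1/g_{ii}: diag(1/2, 1/3).
g^{ij}:
  [1/2, 0]
  [0, 1/3]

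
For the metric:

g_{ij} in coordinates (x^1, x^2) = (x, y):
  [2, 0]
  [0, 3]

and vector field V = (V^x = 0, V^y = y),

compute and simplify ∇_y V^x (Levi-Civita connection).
All Christoffel symbols are zero.
∇_y V^x = ∂_y V^x + Γ^x_{y j} V^j
  = (0) + (0)(0) + (0)(y)
  = 0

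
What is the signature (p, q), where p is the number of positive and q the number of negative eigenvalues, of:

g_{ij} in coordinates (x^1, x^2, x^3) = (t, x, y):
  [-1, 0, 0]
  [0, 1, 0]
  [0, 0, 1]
The metric is diagonal, so its eigenvalues are the diagonal entries: -1, 1, 1 (at a generic point, where coordinate-dependent entries are positive).
2 positive, 1 negative.
(2, 1) - Lorentzian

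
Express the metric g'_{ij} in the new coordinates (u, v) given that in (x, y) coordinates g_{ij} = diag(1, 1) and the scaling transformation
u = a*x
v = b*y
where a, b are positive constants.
Invert the transformation: x = u/a, y = v/b
g'_{ij} = (∂x^k/∂x'^i)(∂x^l/∂x'^j) g_{kl}; with g_{kl} = δ_{kl} this is Σ_k (∂x^k/∂x'^i)(∂x^k/∂x'^j).
Jacobian: ∂x/∂u = 1/a, ∂x/∂v = 0, ∂y/∂u = 0, ∂y/∂v = 1/b
g'_{uu} = (1/a)(1/a) + (0)(0) = 1/a^2
g'_{uv} = (1/a)(0) + (0)(1/b) = 0
g'_{vv} = (0)(0) + (1/b)(1/b) = 1/b^2
g'_{ij} = diag(1/a^2, 1/b^2)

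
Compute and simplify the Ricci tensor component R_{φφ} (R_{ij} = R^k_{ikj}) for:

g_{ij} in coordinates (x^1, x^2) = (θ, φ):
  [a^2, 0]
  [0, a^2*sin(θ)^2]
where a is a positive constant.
Non-zero Christoffel symbols (Γ^k_{ij} = Γ^k_{ji}):
Γ^θ_{φ φ} = -sin(2*θ)/2
Γ^φ_{θ φ} = 1/tan(θ)
R^θ_{φ θ φ} = ∂_θ Γ^θ_{φ φ} - ∂_φ Γ^θ_{φ θ} + Γ^θ_{θ m} Γ^m_{φ φ} - Γ^θ_{φ m} Γ^m_{φ θ}
  = (-cos(2*θ)) - (0) + (0) - (-cos(θ)^2) = sin(θ)^2
R^φ_{φ φ φ} = 0 (a repeated index in an antisymmetric pair)
R_{φφ} = R^θ_{φ θ φ} + R^φ_{φ φ φ} = (sin(θ)^2) + (0) = sin(θ)^2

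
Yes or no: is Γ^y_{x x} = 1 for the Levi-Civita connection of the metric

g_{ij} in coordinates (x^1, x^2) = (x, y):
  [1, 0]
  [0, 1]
Γ^y_{x x} = (1/2) g^{yy} (∂_x g_{yx} + ∂_x g_{yx} - ∂_y g_{xx}) = (1/2)(1)((0) + (0) - (0)) = 0
This differs from the proposed value 1.
No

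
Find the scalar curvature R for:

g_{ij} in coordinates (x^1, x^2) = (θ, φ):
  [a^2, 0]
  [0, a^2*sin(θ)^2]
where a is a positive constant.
Non-zero Christoffel symbols (Γ^k_{ij} = Γ^k_{ji}):
Γ^θ_{φ φ} = -sin(2*θ)/2
Γ^φ_{θ φ} = 1/tan(θ)
Ricci tensor (R_{ij} = R^k_{ikj}): R_{θθ} = 1, R_{θφ} = 0, R_{φφ} = sin(θ)^2
Inverse metric: g^{θθ} = 1/a^2, g^{φφ} = 1/(a^2*sin(θ)^2)
R = g^{ij} R_{ij} = (1/a^2)(1) + (1/(a^2*sin(θ)^2))(sin(θ)^2) = 2/a^2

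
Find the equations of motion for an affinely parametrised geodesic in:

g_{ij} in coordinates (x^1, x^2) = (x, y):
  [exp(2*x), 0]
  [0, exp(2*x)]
Geodesic equation: d^2x^k/dλ^2 + Γ^k_{ij} (dx^i/dλ)(dx^j/dλ) = 0.
Non-zero Christoffel symbols:
Γ^x_{x x} = 1
Γ^x_{y y} = -1
Γ^y_{x y} = 1
Substituting (the symmetric pair Γ^k_{ij}, Γ^k_{ji} combines into a factor 2):
d^2x/dλ^2 + (dx/dλ)^2 - (dy/dλ)^2 = 0
d^2y/dλ^2 + 2 (dx/dλ)(dy/dλ) = 0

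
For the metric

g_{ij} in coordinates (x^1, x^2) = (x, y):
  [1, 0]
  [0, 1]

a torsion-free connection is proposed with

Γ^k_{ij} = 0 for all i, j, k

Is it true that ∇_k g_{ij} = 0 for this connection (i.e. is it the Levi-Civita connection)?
Using ∇_k g_{ij} = ∂_k g_{ij} - Γ^m_{ki} g_{mj} - Γ^m_{kj} g_{im}:
e.g. ∇_x g_{xx} = (0) - (0) - (0) = 0
Every component ∇_k g_{ij} vanishes: the connection is metric compatible.
Yes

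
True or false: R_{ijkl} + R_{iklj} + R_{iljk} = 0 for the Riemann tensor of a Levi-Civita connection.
This is the first (algebraic) Bianchi identity.
True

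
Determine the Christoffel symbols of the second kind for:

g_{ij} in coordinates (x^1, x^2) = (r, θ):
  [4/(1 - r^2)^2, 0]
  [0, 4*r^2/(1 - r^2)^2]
Using Γ^k_{ij} = (1/2) g^{km} (∂_i g_{mj} + ∂_j g_{mi} - ∂_m g_{ij}); the metric is diagonal, so only the m = k term contributes.
Non-zero symbols (using the symmetry Γ^k_{ij} = Γ^k_{ji}):
Γ^r_{r r} = (1/2) g^{rr} (∂_r g_{rr} + ∂_r g_{rr} - ∂_r g_{rr}) = (1/2)((1 - r^2)^2/4)((16*r/(1 - r^2)^3) + (16*r/(1 - r^2)^3) - (16*r/(1 - r^2)^3)) = 2*r/(1 - r^2)
Γ^r_{θ θ} = (1/2) g^{rr} (∂_θ g_{rθ} + ∂_θ g_{rθ} - ∂_r g_{θθ}) = (1/2)((1 - r^2)^2/4)((0) + (0) - (-8*(r^3 + r)/(r^2 - 1)^3)) = (r^3 + r)/(r^2 - 1)
Γ^θ_{r θ} = (1/2) g^{θθ} (∂_r g_{θθ} + ∂_θ g_{θr} - ∂_θ g_{rθ}) = (1/2)((1 - r^2)^2/(4*r^2))((-8*(r^3 + r)/(r^2 - 1)^3) + (0) - (0)) = (-r^2 - 1)/(r^3 - r)
All other Christoffel symbols are zero.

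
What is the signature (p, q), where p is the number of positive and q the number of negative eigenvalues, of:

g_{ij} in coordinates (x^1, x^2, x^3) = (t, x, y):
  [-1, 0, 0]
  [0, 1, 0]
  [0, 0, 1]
The metric is diagonal, so its eigenvalues are the diagonal entries: -1, 1, 1 (at a generic point, where coordinate-dependent entries are positive).
2 positive, 1 negative.
(2, 1) - Lorentzian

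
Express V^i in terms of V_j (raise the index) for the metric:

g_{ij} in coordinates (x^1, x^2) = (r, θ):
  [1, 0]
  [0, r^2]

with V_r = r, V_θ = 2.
Inverse metric (diagonal): g^{rr} = 1, g^{θθ} = 1/r^2
V^i = g^{ij} V_j:
V^r = (1)(r) + (0)(2) = r
V^θ = (0)(r) + (1/r^2)(2) = 2/r^2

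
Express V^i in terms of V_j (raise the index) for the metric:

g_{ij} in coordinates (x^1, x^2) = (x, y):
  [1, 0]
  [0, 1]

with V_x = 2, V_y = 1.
Inverse metric (diagonal): g^{xx} = 1, g^{yy} = 1
V^i = g^{ij} V_j:
V^x = (1)(2) + (0)(1) = 2
V^y = (0)(2) + (1)(1) = 1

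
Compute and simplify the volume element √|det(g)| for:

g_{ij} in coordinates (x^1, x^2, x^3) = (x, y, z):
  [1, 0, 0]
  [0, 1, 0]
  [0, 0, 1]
det(g) = 1
√|det(g)| = 1
Volume element: dV = 1 dx dy dz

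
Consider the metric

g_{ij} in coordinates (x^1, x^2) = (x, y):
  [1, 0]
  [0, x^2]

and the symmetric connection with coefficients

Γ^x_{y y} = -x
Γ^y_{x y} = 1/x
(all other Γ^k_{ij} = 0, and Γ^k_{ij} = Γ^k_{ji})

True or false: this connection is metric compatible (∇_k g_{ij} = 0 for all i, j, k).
Using ∇_k g_{ij} = ∂_k g_{ij} - Γ^m_{ki} g_{mj} - Γ^m_{kj} g_{im}:
e.g. ∇_x g_{yy} = (2*x) - (x) - (x) = 0
Every component ∇_k g_{ij} vanishes: the connection is metric compatible.
True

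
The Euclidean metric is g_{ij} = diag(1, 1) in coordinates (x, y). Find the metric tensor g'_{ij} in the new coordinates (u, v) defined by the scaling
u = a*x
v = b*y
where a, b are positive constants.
Invert the transformation: x = u/a, y = v/b
g'_{ij} = (∂x^k/∂x'^i)(∂x^l/∂x'^j) g_{kl}; with g_{kl} = δ_{kl} this is Σ_k (∂x^k/∂x'^i)(∂x^k/∂x'^j).
Jacobian: ∂x/∂u = 1/a, ∂x/∂v = 0, ∂y/∂u = 0, ∂y/∂v = 1/b
g'_{uu} = (1/a)(1/a) + (0)(0) = 1/a^2
g'_{uv} = (1/a)(0) + (0)(1/b) = 0
g'_{vv} = (0)(0) + (1/b)(1/b) = 1/b^2
g'_{ij} = diag(1/a^2, 1/b^2)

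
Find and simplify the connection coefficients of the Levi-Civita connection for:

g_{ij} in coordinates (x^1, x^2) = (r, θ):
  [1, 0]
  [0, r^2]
Using Γ^k_{ij} = (1/2) g^{km} (∂_i g_{mj} + ∂_j g_{mi} - ∂_m g_{ij}); the metric is diagonal, so only the m = k term contributes.
Non-zero symbols (using the symmetry Γ^k_{ij} = Γ^k_{ji}):
Γ^r_{θ θ} = (1/2) g^{rr} (∂_θ g_{rθ} + ∂_θ g_{rθ} - ∂_r g_{θθ}) = (1/2)(1)((0) + (0) - (2*r)) = -r
Γ^θ_{r θ} = (1/2) g^{θθ} (∂_r g_{θθ} + ∂_θ g_{θr} - ∂_θ g_{rθ}) = (1/2)(1/r^2)((2*r) + (0) - (0)) = 1/r
All other Christoffel symbols are zero.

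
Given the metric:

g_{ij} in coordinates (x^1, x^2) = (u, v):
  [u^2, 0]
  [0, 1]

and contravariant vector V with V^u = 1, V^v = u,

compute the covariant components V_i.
V_i = g_{ij} V^j:
V_u = (u^2)(1) + (0)(u) = u^2
V_v = (0)(1) + (1)(u) = u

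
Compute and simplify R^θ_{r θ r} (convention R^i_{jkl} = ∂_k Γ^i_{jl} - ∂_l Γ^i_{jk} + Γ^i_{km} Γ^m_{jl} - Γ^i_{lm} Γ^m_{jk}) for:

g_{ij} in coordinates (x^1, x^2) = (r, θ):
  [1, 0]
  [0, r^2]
Non-zero Christoffel symbols (Γ^k_{ij} = Γ^k_{ji}):
Γ^r_{θ θ} = -r
Γ^θ_{r θ} = 1/r
R^θ_{r θ r} = ∂_θ Γ^θ_{r r} - ∂_r Γ^θ_{r θ} + Γ^θ_{θ m} Γ^m_{r r} - Γ^θ_{r m} Γ^m_{r θ}
  = (0) - (-1/r^2) + (0) - (1/r^2) = 0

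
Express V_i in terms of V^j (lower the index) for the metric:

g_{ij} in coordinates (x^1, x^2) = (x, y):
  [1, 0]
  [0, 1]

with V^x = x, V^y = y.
V_i = g_{ij} V^j:
V_x = (1)(x) + (0)(y) = x
V_y = (0)(x) + (1)(y) = y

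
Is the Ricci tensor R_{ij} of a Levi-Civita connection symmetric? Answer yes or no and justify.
R_{ij} = R^k_{ikj}; the pair symmetry R_{kilj} = R_{ljki} gives R_{ij} = R_{ji}.
Yes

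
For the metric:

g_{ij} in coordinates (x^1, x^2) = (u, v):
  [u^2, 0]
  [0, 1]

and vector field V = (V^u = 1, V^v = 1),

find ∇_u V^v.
Non-zero Christoffel symbols:
Γ^u_{u u} = 1/u
∇_u V^v = ∂_u V^v + Γ^v_{u j} V^j
  = (0) + (0)(1) + (0)(1)
  = 0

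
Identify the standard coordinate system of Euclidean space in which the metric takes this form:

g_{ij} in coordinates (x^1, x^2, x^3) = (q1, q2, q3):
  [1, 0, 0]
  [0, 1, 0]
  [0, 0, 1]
All components are constant and the metric is the identity, i.e. orthonormal rectilinear coordinates.
Cartesian (3D) coordinates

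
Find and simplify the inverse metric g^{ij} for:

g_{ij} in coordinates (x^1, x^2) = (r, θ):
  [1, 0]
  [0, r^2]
The metric is diagonal, so g^{ij} is diagonal with entries 1/g_{ii}: diag(1, 1/(r^2)).
g^{ij}:
  [1, 0]
  [0, 1/r^2]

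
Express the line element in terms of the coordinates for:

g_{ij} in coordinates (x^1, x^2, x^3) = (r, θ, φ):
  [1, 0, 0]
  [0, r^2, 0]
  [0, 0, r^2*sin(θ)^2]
ds^2 = g_{ij} dx^i dx^j; only the non-zero components contribute.
ds^2 = dr^2 + r^2 dθ^2 + r^2*sin(θ)^2 dφ^2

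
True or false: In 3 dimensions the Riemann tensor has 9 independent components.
n^2(n^2-1)/12 = 9·8/12 = 6 independent components for n = 3.
False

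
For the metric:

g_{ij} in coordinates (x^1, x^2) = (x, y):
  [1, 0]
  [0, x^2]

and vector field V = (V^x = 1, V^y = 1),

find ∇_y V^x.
Non-zero Christoffel symbols:
Γ^x_{y y} = -x
Γ^y_{x y} = 1/x
∇_y V^x = ∂_y V^x + Γ^x_{y j} V^j
  = (0) + (0)(1) + (-x)(1)
  = -x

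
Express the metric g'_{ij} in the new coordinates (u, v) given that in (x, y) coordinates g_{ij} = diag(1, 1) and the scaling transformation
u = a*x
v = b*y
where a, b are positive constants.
Invert the transformation: x = u/a, y = v/b
g'_{ij} = (∂x^k/∂x'^i)(∂x^l/∂x'^j) g_{kl}; with g_{kl} = δ_{kl} this is Σ_k (∂x^k/∂x'^i)(∂x^k/∂x'^j).
Jacobian: ∂x/∂u = 1/a, ∂x/∂v = 0, ∂y/∂u = 0, ∂y/∂v = 1/b
g'_{uu} = (1/a)(1/a) + (0)(0) = 1/a^2
g'_{uv} = (1/a)(0) + (0)(1/b) = 0
g'_{vv} = (0)(0) + (1/b)(1/b) = 1/b^2
g'_{ij} = diag(1/a^2, 1/b^2)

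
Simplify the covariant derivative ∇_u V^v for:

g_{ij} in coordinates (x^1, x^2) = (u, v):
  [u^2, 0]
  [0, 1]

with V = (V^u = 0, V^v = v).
Non-zero Christoffel symbols:
Γ^u_{u u} = 1/u
∇_u V^v = ∂_u V^v + Γ^v_{u j} V^j
  = (0) + (0)(0) + (0)(v)
  = 0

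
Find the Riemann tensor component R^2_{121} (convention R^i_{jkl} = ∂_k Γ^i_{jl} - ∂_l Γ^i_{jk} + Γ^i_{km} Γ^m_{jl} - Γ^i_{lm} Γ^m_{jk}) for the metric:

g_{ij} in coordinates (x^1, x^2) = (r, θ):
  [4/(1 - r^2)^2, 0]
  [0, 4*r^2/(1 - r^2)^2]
Non-zero Christoffel symbols (Γ^k_{ij} = Γ^k_{ji}):
Γ^r_{r r} = 2*r/(1 - r^2)
Γ^r_{θ θ} = (r^3 + r)/(r^2 - 1)
Γ^θ_{r θ} = (-r^2 - 1)/(r^3 - r)
R^θ_{r θ r} = ∂_θ Γ^θ_{r r} - ∂_r Γ^θ_{r θ} + Γ^θ_{θ m} Γ^m_{r r} - Γ^θ_{r m} Γ^m_{r θ}
  = (0) - ((r^4 + 4*r^2 - 1)/(r^3 - r)^2) + (2*(r^2 + 1)/(r^2 - 1)^2) - ((r^2 + 1)^2/(r^3 - r)^2) = -4/(r^2 - 1)^2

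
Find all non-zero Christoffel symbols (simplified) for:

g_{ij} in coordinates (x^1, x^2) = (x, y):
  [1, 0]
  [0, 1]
Using Γ^k_{ij} = (1/2) g^{km} (∂_i g_{mj} + ∂_j g_{mi} - ∂_m g_{ij}); the metric is diagonal, so only the m = k term contributes.
Every metric component is constant, so all ∂_m g_{ij} = 0 and every Christoffel symbol vanishes.
All Christoffel symbols are zero.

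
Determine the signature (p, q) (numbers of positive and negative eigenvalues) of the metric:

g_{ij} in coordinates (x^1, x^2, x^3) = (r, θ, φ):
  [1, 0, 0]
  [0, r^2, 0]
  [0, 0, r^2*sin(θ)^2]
The metric is diagonal, so its eigenvalues are the diagonal entries: 1, r^2, r^2*sin(θ)^2 (at a generic point, where coordinate-dependent entries are positive).
3 positive, 0 negative.
(3, 0) - Riemannian (positive definite)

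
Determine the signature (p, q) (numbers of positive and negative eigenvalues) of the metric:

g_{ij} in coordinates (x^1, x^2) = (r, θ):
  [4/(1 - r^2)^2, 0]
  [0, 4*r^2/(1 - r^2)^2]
The metric is diagonal, so its eigenvalues are the diagonal entries: 4/(1 - r^2)^2, 4*r^2/(1 - r^2)^2 (at a generic point, where coordinate-dependent entries are positive).
2 positive, 0 negative.
(2, 0) - Riemannian (positive definite)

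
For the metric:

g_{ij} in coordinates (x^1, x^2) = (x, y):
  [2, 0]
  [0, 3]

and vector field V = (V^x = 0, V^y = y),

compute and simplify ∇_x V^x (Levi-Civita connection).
All Christoffel symbols are zero.
∇_x V^x = ∂_x V^x + Γ^x_{x j} V^j
  = (0) + (0)(0) + (0)(y)
  = 0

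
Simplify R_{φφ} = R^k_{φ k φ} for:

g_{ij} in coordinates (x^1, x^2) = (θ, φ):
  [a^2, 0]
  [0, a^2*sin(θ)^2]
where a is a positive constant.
Non-zero Christoffel symbols (Γ^k_{ij} = Γ^k_{ji}):
Γ^θ_{φ φ} = -sin(2*θ)/2
Γ^φ_{θ φ} = 1/tan(θ)
R^θ_{φ θ φ} = ∂_θ Γ^θ_{φ φ} - ∂_φ Γ^θ_{φ θ} + Γ^θ_{θ m} Γ^m_{φ φ} - Γ^θ_{φ m} Γ^m_{φ θ}
  = (-cos(2*θ)) - (0) + (0) - (-cos(θ)^2) = sin(θ)^2
R^φ_{φ φ φ} = 0 (a repeated index in an antisymmetric pair)
R_{φφ} = R^θ_{φ θ φ} + R^φ_{φ φ φ} = (sin(θ)^2) + (0) = sin(θ)^2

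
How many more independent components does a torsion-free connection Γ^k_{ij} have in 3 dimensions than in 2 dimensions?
Independent components in n dimensions: n × n(n+1)/2 = n^2(n+1)/2.
3D: 3 × 6 = 18
2D: 2 × 3 = 6
Difference = 18 - 6 = 12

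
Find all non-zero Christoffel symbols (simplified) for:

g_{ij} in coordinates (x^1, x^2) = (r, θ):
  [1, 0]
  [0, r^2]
Using Γ^k_{ij} = (1/2) g^{km} (∂_i g_{mj} + ∂_j g_{mi} - ∂_m g_{ij}); the metric is diagonal, so only the m = k term contributes.
Non-zero symbols (using the symmetry Γ^k_{ij} = Γ^k_{ji}):
Γ^r_{θ θ} = (1/2) g^{rr} (∂_θ g_{rθ} + ∂_θ g_{rθ} - ∂_r g_{θθ}) = (1/2)(1)((0) + (0) - (2*r)) = -r
Γ^θ_{r θ} = (1/2) g^{θθ} (∂_r g_{θθ} + ∂_θ g_{θr} - ∂_θ g_{rθ}) = (1/2)(1/r^2)((2*r) + (0) - (0)) = 1/r
All other Christoffel symbols are zero.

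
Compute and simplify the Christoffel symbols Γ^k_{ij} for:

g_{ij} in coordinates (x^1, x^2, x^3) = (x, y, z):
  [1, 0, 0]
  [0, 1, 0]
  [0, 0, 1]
Using Γ^k_{ij} = (1/2) g^{km} (∂_i g_{mj} + ∂_j g_{mi} - ∂_m g_{ij}); the metric is diagonal, so only the m = k term contributes.
Every metric component is constant, so all ∂_m g_{ij} = 0 and every Christoffel symbol vanishes.
All Christoffel symbols are zero.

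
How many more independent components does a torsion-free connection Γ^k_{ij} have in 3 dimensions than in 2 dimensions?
Independent components in n dimensions: n × n(n+1)/2 = n^2(n+1)/2.
3D: 3 × 6 = 18
2D: 2 × 3 = 6
Difference = 18 - 6 = 12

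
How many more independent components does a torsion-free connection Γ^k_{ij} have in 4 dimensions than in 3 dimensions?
Independent components in n dimensions: n × n(n+1)/2 = n^2(n+1)/2.
4D: 4 × 10 = 40
3D: 3 × 6 = 18
Difference = 40 - 18 = 22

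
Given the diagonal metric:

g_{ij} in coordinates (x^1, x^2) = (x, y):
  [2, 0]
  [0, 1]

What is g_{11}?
With x^1 = x, x^2 = y, g_{11} = g_{xx} is the row-1, column-1 entry of the matrix.
g_{11} = 2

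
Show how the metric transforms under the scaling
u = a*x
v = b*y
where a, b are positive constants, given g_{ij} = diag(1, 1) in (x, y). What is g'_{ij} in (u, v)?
Invert the transformation: x = u/a, y = v/b
g'_{ij} = (∂x^k/∂x'^i)(∂x^l/∂x'^j) g_{kl}; with g_{kl} = δ_{kl} this is Σ_k (∂x^k/∂x'^i)(∂x^k/∂x'^j).
Jacobian: ∂x/∂u = 1/a, ∂x/∂v = 0, ∂y/∂u = 0, ∂y/∂v = 1/b
g'_{uu} = (1/a)(1/a) + (0)(0) = 1/a^2
g'_{uv} = (1/a)(0) + (0)(1/b) = 0
g'_{vv} = (0)(0) + (1/b)(1/b) = 1/b^2
g'_{ij} = diag(1/a^2, 1/b^2)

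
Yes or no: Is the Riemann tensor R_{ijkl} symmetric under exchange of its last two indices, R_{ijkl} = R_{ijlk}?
It is antisymmetric in the last pair: R_{ijkl} = -R_{ijlk}.
No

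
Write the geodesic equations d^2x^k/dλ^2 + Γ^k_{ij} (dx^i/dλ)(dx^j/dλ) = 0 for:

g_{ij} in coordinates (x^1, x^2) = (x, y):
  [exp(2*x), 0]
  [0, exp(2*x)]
Geodesic equation: d^2x^k/dλ^2 + Γ^k_{ij} (dx^i/dλ)(dx^j/dλ) = 0.
Non-zero Christoffel symbols:
Γ^x_{x x} = 1
Γ^x_{y y} = -1
Γ^y_{x y} = 1
Substituting (the symmetric pair Γ^k_{ij}, Γ^k_{ji} combines into a factor 2):
d^2x/dλ^2 + (dx/dλ)^2 - (dy/dλ)^2 = 0
d^2y/dλ^2 + 2 (dx/dλ)(dy/dλ) = 0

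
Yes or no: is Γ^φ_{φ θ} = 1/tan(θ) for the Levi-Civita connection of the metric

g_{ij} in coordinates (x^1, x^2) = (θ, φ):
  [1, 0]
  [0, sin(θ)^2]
Γ^φ_{φ θ} = (1/2) g^{φφ} (∂_φ g_{φθ} + ∂_θ g_{φφ} - ∂_φ g_{φθ}) = (1/2)(1/sin(θ)^2)((0) + (sin(2*θ)) - (0)) = 1/tan(θ)
This equals the proposed value 1/tan(θ).
Yes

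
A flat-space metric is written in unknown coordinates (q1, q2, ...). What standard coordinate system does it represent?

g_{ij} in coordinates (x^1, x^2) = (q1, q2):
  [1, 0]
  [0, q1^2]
The line element ds^2 = dq1^2 + q1^2 dq2^2 is dr^2 + r^2 dθ^2 with q1 = r, q2 = θ.
polar coordinates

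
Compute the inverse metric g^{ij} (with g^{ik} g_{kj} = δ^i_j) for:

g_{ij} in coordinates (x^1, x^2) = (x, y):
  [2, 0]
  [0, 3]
The metric is diagonal, so g^{ij} is diagonal with entries 1/g_{ii}: diag(1/2, 1/3).
g^{ij}:
  [1/2, 0]
  [0, 1/3]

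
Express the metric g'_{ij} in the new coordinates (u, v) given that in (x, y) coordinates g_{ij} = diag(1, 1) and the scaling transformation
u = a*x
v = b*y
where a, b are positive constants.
Invert the transformation: x = u/a, y = v/b
g'_{ij} = (∂x^k/∂x'^i)(∂x^l/∂x'^j) g_{kl}; with g_{kl} = δ_{kl} this is Σ_k (∂x^k/∂x'^i)(∂x^k/∂x'^j).
Jacobian: ∂x/∂u = 1/a, ∂x/∂v = 0, ∂y/∂u = 0, ∂y/∂v = 1/b
g'_{uu} = (1/a)(1/a) + (0)(0) = 1/a^2
g'_{uv} = (1/a)(0) + (0)(1/b) = 0
g'_{vv} = (0)(0) + (1/b)(1/b) = 1/b^2
g'_{ij} = diag(1/a^2, 1/b^2)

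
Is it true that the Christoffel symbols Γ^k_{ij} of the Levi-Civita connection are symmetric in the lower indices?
The Levi-Civita connection is torsion-free, which is exactly Γ^k_{ij} = Γ^k_{ji}.
Yes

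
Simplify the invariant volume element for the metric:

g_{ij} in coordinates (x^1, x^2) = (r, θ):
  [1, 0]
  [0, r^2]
det(g) = r^2
√|det(g)| = r
Volume element: dV = r dr dθ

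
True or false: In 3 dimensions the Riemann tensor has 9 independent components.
n^2(n^2-1)/12 = 9·8/12 = 6 independent components for n = 3.
False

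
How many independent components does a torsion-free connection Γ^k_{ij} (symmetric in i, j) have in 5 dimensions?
Γ^k_{ij} has n choices for the upper index and n(n+1)/2 independent symmetric lower index pairs.
Total = 5 × 5×6/2 = 5 × 15 = 75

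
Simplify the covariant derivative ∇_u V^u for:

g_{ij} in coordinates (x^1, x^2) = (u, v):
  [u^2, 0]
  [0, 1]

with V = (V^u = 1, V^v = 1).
Non-zero Christoffel symbols:
Γ^u_{u u} = 1/u
∇_u V^u = ∂_u V^u + Γ^u_{u j} V^j
  = (0) + (1/u)(1) + (0)(1)
  = 1/u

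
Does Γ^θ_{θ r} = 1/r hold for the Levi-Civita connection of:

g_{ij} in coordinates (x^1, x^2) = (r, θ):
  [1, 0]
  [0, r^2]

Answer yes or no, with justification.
Γ^θ_{θ r} = (1/2) g^{θθ} (∂_θ g_{θr} + ∂_r g_{θθ} - ∂_θ g_{θr}) = (1/2)(1/r^2)((0) + (2*r) - (0)) = 1/r
This equals the proposed value 1/r.
Yes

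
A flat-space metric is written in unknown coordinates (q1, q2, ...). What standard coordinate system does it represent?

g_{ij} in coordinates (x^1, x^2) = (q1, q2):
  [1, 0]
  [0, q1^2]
The line element ds^2 = dq1^2 + q1^2 dq2^2 is dr^2 + r^2 dθ^2 with q1 = r, q2 = θ.
polar coordinates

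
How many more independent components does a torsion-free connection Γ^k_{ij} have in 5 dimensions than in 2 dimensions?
Independent components in n dimensions: n × n(n+1)/2 = n^2(n+1)/2.
5D: 5 × 15 = 75
2D: 2 × 3 = 6
Difference = 75 - 6 = 69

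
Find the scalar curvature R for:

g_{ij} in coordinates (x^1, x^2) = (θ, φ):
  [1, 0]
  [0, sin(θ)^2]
Non-zero Christoffel symbols (Γ^k_{ij} = Γ^k_{ji}):
Γ^θ_{φ φ} = -sin(2*θ)/2
Γ^φ_{θ φ} = 1/tan(θ)
Ricci tensor (R_{ij} = R^k_{ikj}): R_{θθ} = 1, R_{θφ} = 0, R_{φφ} = sin(θ)^2
Inverse metric: g^{θθ} = 1, g^{φφ} = 1/sin(θ)^2
R = g^{ij} R_{ij} = (1)(1) + (1/sin(θ)^2)(sin(θ)^2) = 2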